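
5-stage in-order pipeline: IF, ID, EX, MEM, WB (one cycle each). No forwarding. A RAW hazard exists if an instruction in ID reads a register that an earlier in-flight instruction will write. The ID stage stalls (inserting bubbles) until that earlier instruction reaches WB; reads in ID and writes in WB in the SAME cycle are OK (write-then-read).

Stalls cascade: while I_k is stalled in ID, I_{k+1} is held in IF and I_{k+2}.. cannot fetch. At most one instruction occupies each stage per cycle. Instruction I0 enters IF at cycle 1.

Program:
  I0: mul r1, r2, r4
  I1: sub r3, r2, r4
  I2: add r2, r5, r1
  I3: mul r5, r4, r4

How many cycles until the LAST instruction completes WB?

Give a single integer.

I0 mul r1 <- r2,r4: IF@1 ID@2 stall=0 (-) EX@3 MEM@4 WB@5
I1 sub r3 <- r2,r4: IF@2 ID@3 stall=0 (-) EX@4 MEM@5 WB@6
I2 add r2 <- r5,r1: IF@3 ID@4 stall=1 (RAW on I0.r1 (WB@5)) EX@6 MEM@7 WB@8
I3 mul r5 <- r4,r4: IF@4 ID@6 stall=0 (-) EX@7 MEM@8 WB@9

Answer: 9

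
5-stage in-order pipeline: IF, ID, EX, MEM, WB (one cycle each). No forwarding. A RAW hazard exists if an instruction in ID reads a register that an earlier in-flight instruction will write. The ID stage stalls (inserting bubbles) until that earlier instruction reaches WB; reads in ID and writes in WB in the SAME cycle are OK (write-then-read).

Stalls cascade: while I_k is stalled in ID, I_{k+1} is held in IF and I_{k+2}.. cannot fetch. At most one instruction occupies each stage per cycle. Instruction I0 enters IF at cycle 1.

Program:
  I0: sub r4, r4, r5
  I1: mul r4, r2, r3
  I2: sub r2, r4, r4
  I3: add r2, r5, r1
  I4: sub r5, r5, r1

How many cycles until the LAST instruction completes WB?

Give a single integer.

I0 sub r4 <- r4,r5: IF@1 ID@2 stall=0 (-) EX@3 MEM@4 WB@5
I1 mul r4 <- r2,r3: IF@2 ID@3 stall=0 (-) EX@4 MEM@5 WB@6
I2 sub r2 <- r4,r4: IF@3 ID@4 stall=2 (RAW on I1.r4 (WB@6)) EX@7 MEM@8 WB@9
I3 add r2 <- r5,r1: IF@4 ID@7 stall=0 (-) EX@8 MEM@9 WB@10
I4 sub r5 <- r5,r1: IF@7 ID@8 stall=0 (-) EX@9 MEM@10 WB@11

Answer: 11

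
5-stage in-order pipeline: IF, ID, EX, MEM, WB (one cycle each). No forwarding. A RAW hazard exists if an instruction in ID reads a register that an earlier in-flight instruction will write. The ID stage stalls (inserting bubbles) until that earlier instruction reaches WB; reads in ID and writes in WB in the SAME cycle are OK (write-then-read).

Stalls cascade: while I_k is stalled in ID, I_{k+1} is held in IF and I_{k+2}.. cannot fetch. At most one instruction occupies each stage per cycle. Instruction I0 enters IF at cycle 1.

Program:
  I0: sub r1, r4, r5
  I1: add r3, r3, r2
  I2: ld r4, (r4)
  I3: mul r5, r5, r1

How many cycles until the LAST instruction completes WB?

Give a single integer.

I0 sub r1 <- r4,r5: IF@1 ID@2 stall=0 (-) EX@3 MEM@4 WB@5
I1 add r3 <- r3,r2: IF@2 ID@3 stall=0 (-) EX@4 MEM@5 WB@6
I2 ld r4 <- r4: IF@3 ID@4 stall=0 (-) EX@5 MEM@6 WB@7
I3 mul r5 <- r5,r1: IF@4 ID@5 stall=0 (-) EX@6 MEM@7 WB@8

Answer: 8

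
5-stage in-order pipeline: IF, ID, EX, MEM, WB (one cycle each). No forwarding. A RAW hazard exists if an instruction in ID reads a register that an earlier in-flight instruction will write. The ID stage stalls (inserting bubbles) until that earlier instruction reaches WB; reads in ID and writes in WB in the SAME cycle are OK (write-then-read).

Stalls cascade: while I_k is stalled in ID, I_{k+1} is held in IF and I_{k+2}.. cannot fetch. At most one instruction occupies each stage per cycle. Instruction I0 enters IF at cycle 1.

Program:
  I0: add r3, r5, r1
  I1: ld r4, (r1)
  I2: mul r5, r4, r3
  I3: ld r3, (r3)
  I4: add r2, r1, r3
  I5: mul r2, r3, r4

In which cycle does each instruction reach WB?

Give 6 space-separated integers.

I0 add r3 <- r5,r1: IF@1 ID@2 stall=0 (-) EX@3 MEM@4 WB@5
I1 ld r4 <- r1: IF@2 ID@3 stall=0 (-) EX@4 MEM@5 WB@6
I2 mul r5 <- r4,r3: IF@3 ID@4 stall=2 (RAW on I1.r4 (WB@6)) EX@7 MEM@8 WB@9
I3 ld r3 <- r3: IF@4 ID@7 stall=0 (-) EX@8 MEM@9 WB@10
I4 add r2 <- r1,r3: IF@7 ID@8 stall=2 (RAW on I3.r3 (WB@10)) EX@11 MEM@12 WB@13
I5 mul r2 <- r3,r4: IF@8 ID@11 stall=0 (-) EX@12 MEM@13 WB@14

Answer: 5 6 9 10 13 14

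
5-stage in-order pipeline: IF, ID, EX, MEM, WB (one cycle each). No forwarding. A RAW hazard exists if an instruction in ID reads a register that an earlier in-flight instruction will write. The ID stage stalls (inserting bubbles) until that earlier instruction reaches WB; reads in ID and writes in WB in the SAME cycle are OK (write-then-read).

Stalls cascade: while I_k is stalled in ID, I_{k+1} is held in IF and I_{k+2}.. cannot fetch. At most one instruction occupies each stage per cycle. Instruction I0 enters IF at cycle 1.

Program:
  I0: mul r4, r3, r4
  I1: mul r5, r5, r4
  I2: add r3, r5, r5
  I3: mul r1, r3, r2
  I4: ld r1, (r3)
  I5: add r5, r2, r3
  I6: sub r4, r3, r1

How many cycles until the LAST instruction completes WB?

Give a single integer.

Answer: 18

Derivation:
I0 mul r4 <- r3,r4: IF@1 ID@2 stall=0 (-) EX@3 MEM@4 WB@5
I1 mul r5 <- r5,r4: IF@2 ID@3 stall=2 (RAW on I0.r4 (WB@5)) EX@6 MEM@7 WB@8
I2 add r3 <- r5,r5: IF@3 ID@6 stall=2 (RAW on I1.r5 (WB@8)) EX@9 MEM@10 WB@11
I3 mul r1 <- r3,r2: IF@6 ID@9 stall=2 (RAW on I2.r3 (WB@11)) EX@12 MEM@13 WB@14
I4 ld r1 <- r3: IF@9 ID@12 stall=0 (-) EX@13 MEM@14 WB@15
I5 add r5 <- r2,r3: IF@12 ID@13 stall=0 (-) EX@14 MEM@15 WB@16
I6 sub r4 <- r3,r1: IF@13 ID@14 stall=1 (RAW on I4.r1 (WB@15)) EX@16 MEM@17 WB@18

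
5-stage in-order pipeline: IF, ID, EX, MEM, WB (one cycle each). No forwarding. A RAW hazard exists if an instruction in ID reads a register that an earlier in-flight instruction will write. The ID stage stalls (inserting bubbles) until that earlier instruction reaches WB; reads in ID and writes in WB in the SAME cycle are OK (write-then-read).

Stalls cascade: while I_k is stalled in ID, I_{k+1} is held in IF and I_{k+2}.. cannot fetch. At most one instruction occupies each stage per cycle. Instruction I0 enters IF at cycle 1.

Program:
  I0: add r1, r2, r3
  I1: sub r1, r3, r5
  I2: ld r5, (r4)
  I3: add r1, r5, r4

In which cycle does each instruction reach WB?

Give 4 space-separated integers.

I0 add r1 <- r2,r3: IF@1 ID@2 stall=0 (-) EX@3 MEM@4 WB@5
I1 sub r1 <- r3,r5: IF@2 ID@3 stall=0 (-) EX@4 MEM@5 WB@6
I2 ld r5 <- r4: IF@3 ID@4 stall=0 (-) EX@5 MEM@6 WB@7
I3 add r1 <- r5,r4: IF@4 ID@5 stall=2 (RAW on I2.r5 (WB@7)) EX@8 MEM@9 WB@10

Answer: 5 6 7 10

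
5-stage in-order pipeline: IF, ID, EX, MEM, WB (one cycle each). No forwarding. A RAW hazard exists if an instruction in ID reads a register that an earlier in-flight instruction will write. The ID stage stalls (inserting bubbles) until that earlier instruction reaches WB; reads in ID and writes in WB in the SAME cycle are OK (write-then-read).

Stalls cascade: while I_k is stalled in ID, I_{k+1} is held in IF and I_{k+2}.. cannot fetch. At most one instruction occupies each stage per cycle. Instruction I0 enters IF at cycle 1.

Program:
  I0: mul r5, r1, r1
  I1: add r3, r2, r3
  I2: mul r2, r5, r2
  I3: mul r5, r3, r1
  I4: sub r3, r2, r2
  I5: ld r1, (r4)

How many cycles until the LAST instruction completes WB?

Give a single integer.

Answer: 12

Derivation:
I0 mul r5 <- r1,r1: IF@1 ID@2 stall=0 (-) EX@3 MEM@4 WB@5
I1 add r3 <- r2,r3: IF@2 ID@3 stall=0 (-) EX@4 MEM@5 WB@6
I2 mul r2 <- r5,r2: IF@3 ID@4 stall=1 (RAW on I0.r5 (WB@5)) EX@6 MEM@7 WB@8
I3 mul r5 <- r3,r1: IF@4 ID@6 stall=0 (-) EX@7 MEM@8 WB@9
I4 sub r3 <- r2,r2: IF@6 ID@7 stall=1 (RAW on I2.r2 (WB@8)) EX@9 MEM@10 WB@11
I5 ld r1 <- r4: IF@7 ID@9 stall=0 (-) EX@10 MEM@11 WB@12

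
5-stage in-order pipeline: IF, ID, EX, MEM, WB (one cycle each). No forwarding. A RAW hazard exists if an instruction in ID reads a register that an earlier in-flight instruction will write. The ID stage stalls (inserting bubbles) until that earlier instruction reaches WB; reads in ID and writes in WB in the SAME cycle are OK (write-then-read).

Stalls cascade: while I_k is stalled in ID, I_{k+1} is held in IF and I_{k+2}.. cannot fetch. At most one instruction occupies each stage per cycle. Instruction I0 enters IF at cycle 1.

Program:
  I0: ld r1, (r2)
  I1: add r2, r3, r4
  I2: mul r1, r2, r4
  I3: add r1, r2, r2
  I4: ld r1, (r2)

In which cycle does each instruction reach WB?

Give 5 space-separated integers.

I0 ld r1 <- r2: IF@1 ID@2 stall=0 (-) EX@3 MEM@4 WB@5
I1 add r2 <- r3,r4: IF@2 ID@3 stall=0 (-) EX@4 MEM@5 WB@6
I2 mul r1 <- r2,r4: IF@3 ID@4 stall=2 (RAW on I1.r2 (WB@6)) EX@7 MEM@8 WB@9
I3 add r1 <- r2,r2: IF@4 ID@7 stall=0 (-) EX@8 MEM@9 WB@10
I4 ld r1 <- r2: IF@7 ID@8 stall=0 (-) EX@9 MEM@10 WB@11

Answer: 5 6 9 10 11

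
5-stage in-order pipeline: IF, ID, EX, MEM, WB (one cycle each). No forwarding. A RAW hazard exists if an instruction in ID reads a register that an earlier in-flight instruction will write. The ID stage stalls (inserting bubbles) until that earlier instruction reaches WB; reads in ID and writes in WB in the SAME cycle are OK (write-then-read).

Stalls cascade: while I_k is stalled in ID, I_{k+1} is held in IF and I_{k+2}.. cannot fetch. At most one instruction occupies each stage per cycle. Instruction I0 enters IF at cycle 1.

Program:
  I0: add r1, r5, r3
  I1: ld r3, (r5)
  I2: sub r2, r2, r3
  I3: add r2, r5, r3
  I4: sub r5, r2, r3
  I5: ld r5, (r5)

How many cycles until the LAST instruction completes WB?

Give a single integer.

Answer: 16

Derivation:
I0 add r1 <- r5,r3: IF@1 ID@2 stall=0 (-) EX@3 MEM@4 WB@5
I1 ld r3 <- r5: IF@2 ID@3 stall=0 (-) EX@4 MEM@5 WB@6
I2 sub r2 <- r2,r3: IF@3 ID@4 stall=2 (RAW on I1.r3 (WB@6)) EX@7 MEM@8 WB@9
I3 add r2 <- r5,r3: IF@4 ID@7 stall=0 (-) EX@8 MEM@9 WB@10
I4 sub r5 <- r2,r3: IF@7 ID@8 stall=2 (RAW on I3.r2 (WB@10)) EX@11 MEM@12 WB@13
I5 ld r5 <- r5: IF@8 ID@11 stall=2 (RAW on I4.r5 (WB@13)) EX@14 MEM@15 WB@16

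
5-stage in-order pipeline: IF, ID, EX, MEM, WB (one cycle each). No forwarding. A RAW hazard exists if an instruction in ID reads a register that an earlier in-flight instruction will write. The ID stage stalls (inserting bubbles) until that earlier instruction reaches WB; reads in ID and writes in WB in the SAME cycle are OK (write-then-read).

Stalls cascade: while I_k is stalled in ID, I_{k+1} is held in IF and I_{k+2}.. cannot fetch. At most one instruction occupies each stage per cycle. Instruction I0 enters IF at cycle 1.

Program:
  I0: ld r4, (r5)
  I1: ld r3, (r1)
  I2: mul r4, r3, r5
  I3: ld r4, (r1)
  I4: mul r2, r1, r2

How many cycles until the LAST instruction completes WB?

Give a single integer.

Answer: 11

Derivation:
I0 ld r4 <- r5: IF@1 ID@2 stall=0 (-) EX@3 MEM@4 WB@5
I1 ld r3 <- r1: IF@2 ID@3 stall=0 (-) EX@4 MEM@5 WB@6
I2 mul r4 <- r3,r5: IF@3 ID@4 stall=2 (RAW on I1.r3 (WB@6)) EX@7 MEM@8 WB@9
I3 ld r4 <- r1: IF@4 ID@7 stall=0 (-) EX@8 MEM@9 WB@10
I4 mul r2 <- r1,r2: IF@7 ID@8 stall=0 (-) EX@9 MEM@10 WB@11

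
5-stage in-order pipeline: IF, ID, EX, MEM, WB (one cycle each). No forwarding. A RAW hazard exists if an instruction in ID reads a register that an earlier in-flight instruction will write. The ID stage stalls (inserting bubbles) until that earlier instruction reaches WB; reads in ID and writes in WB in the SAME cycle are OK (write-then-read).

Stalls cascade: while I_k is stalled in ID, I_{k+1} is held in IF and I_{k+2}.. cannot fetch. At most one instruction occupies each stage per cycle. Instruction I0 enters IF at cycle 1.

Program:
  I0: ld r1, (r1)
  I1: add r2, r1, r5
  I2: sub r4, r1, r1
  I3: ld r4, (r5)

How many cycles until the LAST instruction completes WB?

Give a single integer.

I0 ld r1 <- r1: IF@1 ID@2 stall=0 (-) EX@3 MEM@4 WB@5
I1 add r2 <- r1,r5: IF@2 ID@3 stall=2 (RAW on I0.r1 (WB@5)) EX@6 MEM@7 WB@8
I2 sub r4 <- r1,r1: IF@3 ID@6 stall=0 (-) EX@7 MEM@8 WB@9
I3 ld r4 <- r5: IF@6 ID@7 stall=0 (-) EX@8 MEM@9 WB@10

Answer: 10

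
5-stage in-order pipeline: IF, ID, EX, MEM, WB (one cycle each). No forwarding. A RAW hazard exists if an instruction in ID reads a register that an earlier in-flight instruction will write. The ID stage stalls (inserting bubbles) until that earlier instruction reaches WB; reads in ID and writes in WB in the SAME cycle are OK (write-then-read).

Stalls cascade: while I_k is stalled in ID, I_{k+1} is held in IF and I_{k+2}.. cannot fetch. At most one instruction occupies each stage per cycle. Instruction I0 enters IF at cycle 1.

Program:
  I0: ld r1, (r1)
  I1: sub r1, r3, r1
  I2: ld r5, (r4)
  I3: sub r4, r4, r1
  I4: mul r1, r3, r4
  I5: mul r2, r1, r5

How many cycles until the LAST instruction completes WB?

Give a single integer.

Answer: 17

Derivation:
I0 ld r1 <- r1: IF@1 ID@2 stall=0 (-) EX@3 MEM@4 WB@5
I1 sub r1 <- r3,r1: IF@2 ID@3 stall=2 (RAW on I0.r1 (WB@5)) EX@6 MEM@7 WB@8
I2 ld r5 <- r4: IF@3 ID@6 stall=0 (-) EX@7 MEM@8 WB@9
I3 sub r4 <- r4,r1: IF@6 ID@7 stall=1 (RAW on I1.r1 (WB@8)) EX@9 MEM@10 WB@11
I4 mul r1 <- r3,r4: IF@7 ID@9 stall=2 (RAW on I3.r4 (WB@11)) EX@12 MEM@13 WB@14
I5 mul r2 <- r1,r5: IF@9 ID@12 stall=2 (RAW on I4.r1 (WB@14)) EX@15 MEM@16 WB@17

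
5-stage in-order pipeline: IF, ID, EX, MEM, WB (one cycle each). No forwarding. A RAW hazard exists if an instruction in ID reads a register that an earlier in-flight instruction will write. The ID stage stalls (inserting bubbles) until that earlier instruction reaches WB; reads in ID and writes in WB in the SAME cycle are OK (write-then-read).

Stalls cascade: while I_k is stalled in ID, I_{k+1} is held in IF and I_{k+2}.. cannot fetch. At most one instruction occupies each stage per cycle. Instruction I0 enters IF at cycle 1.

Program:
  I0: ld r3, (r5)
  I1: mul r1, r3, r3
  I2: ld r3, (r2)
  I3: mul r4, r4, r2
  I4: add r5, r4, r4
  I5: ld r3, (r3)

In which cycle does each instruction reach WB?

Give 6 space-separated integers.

I0 ld r3 <- r5: IF@1 ID@2 stall=0 (-) EX@3 MEM@4 WB@5
I1 mul r1 <- r3,r3: IF@2 ID@3 stall=2 (RAW on I0.r3 (WB@5)) EX@6 MEM@7 WB@8
I2 ld r3 <- r2: IF@3 ID@6 stall=0 (-) EX@7 MEM@8 WB@9
I3 mul r4 <- r4,r2: IF@6 ID@7 stall=0 (-) EX@8 MEM@9 WB@10
I4 add r5 <- r4,r4: IF@7 ID@8 stall=2 (RAW on I3.r4 (WB@10)) EX@11 MEM@12 WB@13
I5 ld r3 <- r3: IF@8 ID@11 stall=0 (-) EX@12 MEM@13 WB@14

Answer: 5 8 9 10 13 14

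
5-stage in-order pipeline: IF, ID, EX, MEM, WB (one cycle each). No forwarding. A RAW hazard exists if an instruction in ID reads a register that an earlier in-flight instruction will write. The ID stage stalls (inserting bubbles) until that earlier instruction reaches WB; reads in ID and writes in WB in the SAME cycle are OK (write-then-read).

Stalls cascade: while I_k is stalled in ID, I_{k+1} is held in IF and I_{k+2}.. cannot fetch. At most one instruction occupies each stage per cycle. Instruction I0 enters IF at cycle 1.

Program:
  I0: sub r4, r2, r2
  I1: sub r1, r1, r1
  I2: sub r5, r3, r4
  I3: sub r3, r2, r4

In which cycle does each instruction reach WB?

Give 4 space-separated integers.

I0 sub r4 <- r2,r2: IF@1 ID@2 stall=0 (-) EX@3 MEM@4 WB@5
I1 sub r1 <- r1,r1: IF@2 ID@3 stall=0 (-) EX@4 MEM@5 WB@6
I2 sub r5 <- r3,r4: IF@3 ID@4 stall=1 (RAW on I0.r4 (WB@5)) EX@6 MEM@7 WB@8
I3 sub r3 <- r2,r4: IF@4 ID@6 stall=0 (-) EX@7 MEM@8 WB@9

Answer: 5 6 8 9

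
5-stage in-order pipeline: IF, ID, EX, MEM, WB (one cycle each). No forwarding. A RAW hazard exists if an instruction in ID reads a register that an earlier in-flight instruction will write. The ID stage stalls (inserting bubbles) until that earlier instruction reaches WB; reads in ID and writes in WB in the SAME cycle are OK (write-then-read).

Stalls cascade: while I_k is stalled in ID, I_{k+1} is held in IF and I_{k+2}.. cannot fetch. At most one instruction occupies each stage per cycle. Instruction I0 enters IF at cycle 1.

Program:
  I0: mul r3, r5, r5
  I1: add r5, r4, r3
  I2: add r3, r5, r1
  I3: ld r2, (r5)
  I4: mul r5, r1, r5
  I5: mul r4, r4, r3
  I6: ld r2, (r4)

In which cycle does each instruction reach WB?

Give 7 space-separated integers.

I0 mul r3 <- r5,r5: IF@1 ID@2 stall=0 (-) EX@3 MEM@4 WB@5
I1 add r5 <- r4,r3: IF@2 ID@3 stall=2 (RAW on I0.r3 (WB@5)) EX@6 MEM@7 WB@8
I2 add r3 <- r5,r1: IF@3 ID@6 stall=2 (RAW on I1.r5 (WB@8)) EX@9 MEM@10 WB@11
I3 ld r2 <- r5: IF@6 ID@9 stall=0 (-) EX@10 MEM@11 WB@12
I4 mul r5 <- r1,r5: IF@9 ID@10 stall=0 (-) EX@11 MEM@12 WB@13
I5 mul r4 <- r4,r3: IF@10 ID@11 stall=0 (-) EX@12 MEM@13 WB@14
I6 ld r2 <- r4: IF@11 ID@12 stall=2 (RAW on I5.r4 (WB@14)) EX@15 MEM@16 WB@17

Answer: 5 8 11 12 13 14 17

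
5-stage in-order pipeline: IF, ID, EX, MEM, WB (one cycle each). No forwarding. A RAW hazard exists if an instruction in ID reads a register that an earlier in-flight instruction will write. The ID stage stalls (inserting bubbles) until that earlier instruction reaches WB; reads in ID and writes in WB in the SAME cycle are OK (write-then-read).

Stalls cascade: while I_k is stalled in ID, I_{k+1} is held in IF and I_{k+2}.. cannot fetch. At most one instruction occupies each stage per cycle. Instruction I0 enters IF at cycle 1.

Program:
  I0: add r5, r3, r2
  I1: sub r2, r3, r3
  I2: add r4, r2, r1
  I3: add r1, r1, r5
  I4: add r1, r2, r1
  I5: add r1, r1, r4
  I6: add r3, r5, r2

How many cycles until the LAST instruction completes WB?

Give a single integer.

Answer: 17

Derivation:
I0 add r5 <- r3,r2: IF@1 ID@2 stall=0 (-) EX@3 MEM@4 WB@5
I1 sub r2 <- r3,r3: IF@2 ID@3 stall=0 (-) EX@4 MEM@5 WB@6
I2 add r4 <- r2,r1: IF@3 ID@4 stall=2 (RAW on I1.r2 (WB@6)) EX@7 MEM@8 WB@9
I3 add r1 <- r1,r5: IF@4 ID@7 stall=0 (-) EX@8 MEM@9 WB@10
I4 add r1 <- r2,r1: IF@7 ID@8 stall=2 (RAW on I3.r1 (WB@10)) EX@11 MEM@12 WB@13
I5 add r1 <- r1,r4: IF@8 ID@11 stall=2 (RAW on I4.r1 (WB@13)) EX@14 MEM@15 WB@16
I6 add r3 <- r5,r2: IF@11 ID@14 stall=0 (-) EX@15 MEM@16 WB@17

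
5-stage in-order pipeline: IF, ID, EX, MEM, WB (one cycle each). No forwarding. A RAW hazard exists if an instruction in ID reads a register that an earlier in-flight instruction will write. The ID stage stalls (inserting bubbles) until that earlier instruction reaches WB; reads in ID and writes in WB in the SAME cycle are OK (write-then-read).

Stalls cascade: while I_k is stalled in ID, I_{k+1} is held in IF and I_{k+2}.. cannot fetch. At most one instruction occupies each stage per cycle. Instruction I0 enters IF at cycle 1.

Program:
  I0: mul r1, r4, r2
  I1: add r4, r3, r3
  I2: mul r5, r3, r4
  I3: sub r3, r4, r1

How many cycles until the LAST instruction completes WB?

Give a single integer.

I0 mul r1 <- r4,r2: IF@1 ID@2 stall=0 (-) EX@3 MEM@4 WB@5
I1 add r4 <- r3,r3: IF@2 ID@3 stall=0 (-) EX@4 MEM@5 WB@6
I2 mul r5 <- r3,r4: IF@3 ID@4 stall=2 (RAW on I1.r4 (WB@6)) EX@7 MEM@8 WB@9
I3 sub r3 <- r4,r1: IF@4 ID@7 stall=0 (-) EX@8 MEM@9 WB@10

Answer: 10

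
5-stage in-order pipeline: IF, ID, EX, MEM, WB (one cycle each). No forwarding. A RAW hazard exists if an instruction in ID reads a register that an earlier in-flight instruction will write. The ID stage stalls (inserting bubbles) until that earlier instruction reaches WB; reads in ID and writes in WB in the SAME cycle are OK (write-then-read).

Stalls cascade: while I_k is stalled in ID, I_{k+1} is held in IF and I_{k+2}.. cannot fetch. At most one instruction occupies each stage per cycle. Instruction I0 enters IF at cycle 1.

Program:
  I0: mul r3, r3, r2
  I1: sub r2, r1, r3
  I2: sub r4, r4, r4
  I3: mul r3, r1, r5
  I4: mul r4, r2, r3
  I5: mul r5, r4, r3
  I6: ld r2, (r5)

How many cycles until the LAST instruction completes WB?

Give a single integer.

I0 mul r3 <- r3,r2: IF@1 ID@2 stall=0 (-) EX@3 MEM@4 WB@5
I1 sub r2 <- r1,r3: IF@2 ID@3 stall=2 (RAW on I0.r3 (WB@5)) EX@6 MEM@7 WB@8
I2 sub r4 <- r4,r4: IF@3 ID@6 stall=0 (-) EX@7 MEM@8 WB@9
I3 mul r3 <- r1,r5: IF@6 ID@7 stall=0 (-) EX@8 MEM@9 WB@10
I4 mul r4 <- r2,r3: IF@7 ID@8 stall=2 (RAW on I3.r3 (WB@10)) EX@11 MEM@12 WB@13
I5 mul r5 <- r4,r3: IF@8 ID@11 stall=2 (RAW on I4.r4 (WB@13)) EX@14 MEM@15 WB@16
I6 ld r2 <- r5: IF@11 ID@14 stall=2 (RAW on I5.r5 (WB@16)) EX@17 MEM@18 WB@19

Answer: 19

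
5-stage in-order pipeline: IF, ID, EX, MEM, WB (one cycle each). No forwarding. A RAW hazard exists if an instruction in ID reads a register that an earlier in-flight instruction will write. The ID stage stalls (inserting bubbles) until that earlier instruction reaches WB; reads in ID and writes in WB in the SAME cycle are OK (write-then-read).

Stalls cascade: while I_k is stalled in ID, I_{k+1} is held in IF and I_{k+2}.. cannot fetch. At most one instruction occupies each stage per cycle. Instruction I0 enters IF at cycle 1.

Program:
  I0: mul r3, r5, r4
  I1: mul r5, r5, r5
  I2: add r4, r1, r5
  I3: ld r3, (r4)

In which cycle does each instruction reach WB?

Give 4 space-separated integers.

I0 mul r3 <- r5,r4: IF@1 ID@2 stall=0 (-) EX@3 MEM@4 WB@5
I1 mul r5 <- r5,r5: IF@2 ID@3 stall=0 (-) EX@4 MEM@5 WB@6
I2 add r4 <- r1,r5: IF@3 ID@4 stall=2 (RAW on I1.r5 (WB@6)) EX@7 MEM@8 WB@9
I3 ld r3 <- r4: IF@4 ID@7 stall=2 (RAW on I2.r4 (WB@9)) EX@10 MEM@11 WB@12

Answer: 5 6 9 12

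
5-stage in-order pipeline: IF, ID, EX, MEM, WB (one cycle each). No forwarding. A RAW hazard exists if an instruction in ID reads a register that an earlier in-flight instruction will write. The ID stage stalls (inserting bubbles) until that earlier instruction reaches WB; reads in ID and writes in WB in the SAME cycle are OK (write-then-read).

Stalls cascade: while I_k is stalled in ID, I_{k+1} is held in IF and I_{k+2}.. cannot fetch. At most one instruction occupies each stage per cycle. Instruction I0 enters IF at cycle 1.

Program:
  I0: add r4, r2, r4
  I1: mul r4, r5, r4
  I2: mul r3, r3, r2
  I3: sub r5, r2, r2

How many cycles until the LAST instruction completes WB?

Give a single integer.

Answer: 10

Derivation:
I0 add r4 <- r2,r4: IF@1 ID@2 stall=0 (-) EX@3 MEM@4 WB@5
I1 mul r4 <- r5,r4: IF@2 ID@3 stall=2 (RAW on I0.r4 (WB@5)) EX@6 MEM@7 WB@8
I2 mul r3 <- r3,r2: IF@3 ID@6 stall=0 (-) EX@7 MEM@8 WB@9
I3 sub r5 <- r2,r2: IF@6 ID@7 stall=0 (-) EX@8 MEM@9 WB@10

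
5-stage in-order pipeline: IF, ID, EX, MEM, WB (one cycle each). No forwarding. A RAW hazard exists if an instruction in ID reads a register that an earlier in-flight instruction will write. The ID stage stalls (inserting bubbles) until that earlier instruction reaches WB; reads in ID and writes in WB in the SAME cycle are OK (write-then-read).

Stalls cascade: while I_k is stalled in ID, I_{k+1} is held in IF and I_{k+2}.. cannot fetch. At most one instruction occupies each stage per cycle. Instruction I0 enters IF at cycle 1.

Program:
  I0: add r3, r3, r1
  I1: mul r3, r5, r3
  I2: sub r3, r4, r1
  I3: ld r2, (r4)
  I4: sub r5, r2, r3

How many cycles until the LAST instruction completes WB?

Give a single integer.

I0 add r3 <- r3,r1: IF@1 ID@2 stall=0 (-) EX@3 MEM@4 WB@5
I1 mul r3 <- r5,r3: IF@2 ID@3 stall=2 (RAW on I0.r3 (WB@5)) EX@6 MEM@7 WB@8
I2 sub r3 <- r4,r1: IF@3 ID@6 stall=0 (-) EX@7 MEM@8 WB@9
I3 ld r2 <- r4: IF@6 ID@7 stall=0 (-) EX@8 MEM@9 WB@10
I4 sub r5 <- r2,r3: IF@7 ID@8 stall=2 (RAW on I3.r2 (WB@10)) EX@11 MEM@12 WB@13

Answer: 13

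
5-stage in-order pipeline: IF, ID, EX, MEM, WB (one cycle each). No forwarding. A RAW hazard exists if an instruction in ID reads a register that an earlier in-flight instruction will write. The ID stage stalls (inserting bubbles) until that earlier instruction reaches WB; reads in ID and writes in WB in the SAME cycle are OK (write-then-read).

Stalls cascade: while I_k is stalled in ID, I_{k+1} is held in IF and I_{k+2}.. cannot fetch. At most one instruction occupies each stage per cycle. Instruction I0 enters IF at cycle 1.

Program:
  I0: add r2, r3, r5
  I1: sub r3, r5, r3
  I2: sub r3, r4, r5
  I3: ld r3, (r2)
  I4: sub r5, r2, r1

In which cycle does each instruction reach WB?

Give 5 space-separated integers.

I0 add r2 <- r3,r5: IF@1 ID@2 stall=0 (-) EX@3 MEM@4 WB@5
I1 sub r3 <- r5,r3: IF@2 ID@3 stall=0 (-) EX@4 MEM@5 WB@6
I2 sub r3 <- r4,r5: IF@3 ID@4 stall=0 (-) EX@5 MEM@6 WB@7
I3 ld r3 <- r2: IF@4 ID@5 stall=0 (-) EX@6 MEM@7 WB@8
I4 sub r5 <- r2,r1: IF@5 ID@6 stall=0 (-) EX@7 MEM@8 WB@9

Answer: 5 6 7 8 9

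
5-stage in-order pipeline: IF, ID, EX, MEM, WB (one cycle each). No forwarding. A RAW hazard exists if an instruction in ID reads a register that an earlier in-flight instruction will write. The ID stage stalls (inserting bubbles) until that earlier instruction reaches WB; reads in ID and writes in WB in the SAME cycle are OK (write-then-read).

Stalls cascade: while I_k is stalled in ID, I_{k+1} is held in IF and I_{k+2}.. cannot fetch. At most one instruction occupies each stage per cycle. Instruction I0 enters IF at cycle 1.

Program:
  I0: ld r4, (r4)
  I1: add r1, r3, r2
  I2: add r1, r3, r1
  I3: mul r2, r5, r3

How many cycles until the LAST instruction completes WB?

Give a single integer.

I0 ld r4 <- r4: IF@1 ID@2 stall=0 (-) EX@3 MEM@4 WB@5
I1 add r1 <- r3,r2: IF@2 ID@3 stall=0 (-) EX@4 MEM@5 WB@6
I2 add r1 <- r3,r1: IF@3 ID@4 stall=2 (RAW on I1.r1 (WB@6)) EX@7 MEM@8 WB@9
I3 mul r2 <- r5,r3: IF@4 ID@7 stall=0 (-) EX@8 MEM@9 WB@10

Answer: 10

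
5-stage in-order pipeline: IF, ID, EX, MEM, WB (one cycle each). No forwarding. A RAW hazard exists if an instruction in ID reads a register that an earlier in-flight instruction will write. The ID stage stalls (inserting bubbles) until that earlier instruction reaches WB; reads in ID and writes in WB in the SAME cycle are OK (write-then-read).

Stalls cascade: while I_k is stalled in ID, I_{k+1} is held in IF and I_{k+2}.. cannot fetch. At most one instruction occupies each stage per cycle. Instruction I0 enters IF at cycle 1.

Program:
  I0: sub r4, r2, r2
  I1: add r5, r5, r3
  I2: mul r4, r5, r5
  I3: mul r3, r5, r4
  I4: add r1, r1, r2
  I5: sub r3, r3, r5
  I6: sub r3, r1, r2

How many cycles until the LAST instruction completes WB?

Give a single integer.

I0 sub r4 <- r2,r2: IF@1 ID@2 stall=0 (-) EX@3 MEM@4 WB@5
I1 add r5 <- r5,r3: IF@2 ID@3 stall=0 (-) EX@4 MEM@5 WB@6
I2 mul r4 <- r5,r5: IF@3 ID@4 stall=2 (RAW on I1.r5 (WB@6)) EX@7 MEM@8 WB@9
I3 mul r3 <- r5,r4: IF@4 ID@7 stall=2 (RAW on I2.r4 (WB@9)) EX@10 MEM@11 WB@12
I4 add r1 <- r1,r2: IF@7 ID@10 stall=0 (-) EX@11 MEM@12 WB@13
I5 sub r3 <- r3,r5: IF@10 ID@11 stall=1 (RAW on I3.r3 (WB@12)) EX@13 MEM@14 WB@15
I6 sub r3 <- r1,r2: IF@11 ID@13 stall=0 (-) EX@14 MEM@15 WB@16

Answer: 16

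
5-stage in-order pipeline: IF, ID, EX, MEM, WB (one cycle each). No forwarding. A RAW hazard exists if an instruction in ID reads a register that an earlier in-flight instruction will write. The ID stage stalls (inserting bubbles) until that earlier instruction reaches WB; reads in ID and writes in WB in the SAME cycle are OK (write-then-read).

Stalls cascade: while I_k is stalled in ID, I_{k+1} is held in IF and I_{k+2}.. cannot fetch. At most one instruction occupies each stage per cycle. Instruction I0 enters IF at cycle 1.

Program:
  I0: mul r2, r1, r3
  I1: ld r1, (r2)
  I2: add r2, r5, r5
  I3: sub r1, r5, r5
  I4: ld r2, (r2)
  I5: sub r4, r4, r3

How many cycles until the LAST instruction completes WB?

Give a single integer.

Answer: 13

Derivation:
I0 mul r2 <- r1,r3: IF@1 ID@2 stall=0 (-) EX@3 MEM@4 WB@5
I1 ld r1 <- r2: IF@2 ID@3 stall=2 (RAW on I0.r2 (WB@5)) EX@6 MEM@7 WB@8
I2 add r2 <- r5,r5: IF@3 ID@6 stall=0 (-) EX@7 MEM@8 WB@9
I3 sub r1 <- r5,r5: IF@6 ID@7 stall=0 (-) EX@8 MEM@9 WB@10
I4 ld r2 <- r2: IF@7 ID@8 stall=1 (RAW on I2.r2 (WB@9)) EX@10 MEM@11 WB@12
I5 sub r4 <- r4,r3: IF@8 ID@10 stall=0 (-) EX@11 MEM@12 WB@13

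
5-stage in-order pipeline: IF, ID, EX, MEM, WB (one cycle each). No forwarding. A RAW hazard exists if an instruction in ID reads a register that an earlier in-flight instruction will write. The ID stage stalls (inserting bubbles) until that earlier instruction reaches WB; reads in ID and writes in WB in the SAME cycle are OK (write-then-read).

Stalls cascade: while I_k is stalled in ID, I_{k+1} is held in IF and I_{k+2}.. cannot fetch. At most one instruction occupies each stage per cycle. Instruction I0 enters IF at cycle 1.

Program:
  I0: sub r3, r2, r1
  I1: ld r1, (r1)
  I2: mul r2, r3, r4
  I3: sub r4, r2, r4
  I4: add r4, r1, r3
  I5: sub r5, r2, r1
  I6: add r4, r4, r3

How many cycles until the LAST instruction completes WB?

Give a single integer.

Answer: 15

Derivation:
I0 sub r3 <- r2,r1: IF@1 ID@2 stall=0 (-) EX@3 MEM@4 WB@5
I1 ld r1 <- r1: IF@2 ID@3 stall=0 (-) EX@4 MEM@5 WB@6
I2 mul r2 <- r3,r4: IF@3 ID@4 stall=1 (RAW on I0.r3 (WB@5)) EX@6 MEM@7 WB@8
I3 sub r4 <- r2,r4: IF@4 ID@6 stall=2 (RAW on I2.r2 (WB@8)) EX@9 MEM@10 WB@11
I4 add r4 <- r1,r3: IF@6 ID@9 stall=0 (-) EX@10 MEM@11 WB@12
I5 sub r5 <- r2,r1: IF@9 ID@10 stall=0 (-) EX@11 MEM@12 WB@13
I6 add r4 <- r4,r3: IF@10 ID@11 stall=1 (RAW on I4.r4 (WB@12)) EX@13 MEM@14 WB@15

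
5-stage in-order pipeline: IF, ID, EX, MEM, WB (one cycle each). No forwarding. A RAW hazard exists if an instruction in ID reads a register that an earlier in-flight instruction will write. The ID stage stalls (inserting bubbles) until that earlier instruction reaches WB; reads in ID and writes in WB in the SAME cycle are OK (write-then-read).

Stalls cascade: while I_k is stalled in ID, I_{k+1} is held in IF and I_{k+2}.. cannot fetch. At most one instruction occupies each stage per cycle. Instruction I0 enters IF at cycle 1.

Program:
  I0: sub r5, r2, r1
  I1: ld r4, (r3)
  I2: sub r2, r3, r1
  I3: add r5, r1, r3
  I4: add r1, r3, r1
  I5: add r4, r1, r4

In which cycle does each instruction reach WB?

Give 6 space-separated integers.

Answer: 5 6 7 8 9 12

Derivation:
I0 sub r5 <- r2,r1: IF@1 ID@2 stall=0 (-) EX@3 MEM@4 WB@5
I1 ld r4 <- r3: IF@2 ID@3 stall=0 (-) EX@4 MEM@5 WB@6
I2 sub r2 <- r3,r1: IF@3 ID@4 stall=0 (-) EX@5 MEM@6 WB@7
I3 add r5 <- r1,r3: IF@4 ID@5 stall=0 (-) EX@6 MEM@7 WB@8
I4 add r1 <- r3,r1: IF@5 ID@6 stall=0 (-) EX@7 MEM@8 WB@9
I5 add r4 <- r1,r4: IF@6 ID@7 stall=2 (RAW on I4.r1 (WB@9)) EX@10 MEM@11 WB@12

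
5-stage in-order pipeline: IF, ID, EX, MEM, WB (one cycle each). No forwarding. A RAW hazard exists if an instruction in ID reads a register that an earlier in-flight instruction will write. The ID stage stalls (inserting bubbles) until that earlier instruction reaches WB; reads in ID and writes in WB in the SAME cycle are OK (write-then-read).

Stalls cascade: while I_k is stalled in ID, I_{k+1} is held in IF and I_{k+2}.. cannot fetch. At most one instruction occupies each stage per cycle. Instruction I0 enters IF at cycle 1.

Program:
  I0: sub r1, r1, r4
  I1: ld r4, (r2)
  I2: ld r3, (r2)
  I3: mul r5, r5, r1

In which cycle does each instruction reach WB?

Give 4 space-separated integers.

I0 sub r1 <- r1,r4: IF@1 ID@2 stall=0 (-) EX@3 MEM@4 WB@5
I1 ld r4 <- r2: IF@2 ID@3 stall=0 (-) EX@4 MEM@5 WB@6
I2 ld r3 <- r2: IF@3 ID@4 stall=0 (-) EX@5 MEM@6 WB@7
I3 mul r5 <- r5,r1: IF@4 ID@5 stall=0 (-) EX@6 MEM@7 WB@8

Answer: 5 6 7 8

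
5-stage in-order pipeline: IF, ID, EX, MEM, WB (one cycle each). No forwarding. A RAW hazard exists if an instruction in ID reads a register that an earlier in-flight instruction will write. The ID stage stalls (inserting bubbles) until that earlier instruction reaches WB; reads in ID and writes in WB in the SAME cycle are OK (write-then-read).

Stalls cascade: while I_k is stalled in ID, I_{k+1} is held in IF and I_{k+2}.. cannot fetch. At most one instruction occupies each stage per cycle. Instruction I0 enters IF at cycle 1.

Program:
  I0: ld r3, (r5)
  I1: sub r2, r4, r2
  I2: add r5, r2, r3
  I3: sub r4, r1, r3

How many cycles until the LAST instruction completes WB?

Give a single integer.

Answer: 10

Derivation:
I0 ld r3 <- r5: IF@1 ID@2 stall=0 (-) EX@3 MEM@4 WB@5
I1 sub r2 <- r4,r2: IF@2 ID@3 stall=0 (-) EX@4 MEM@5 WB@6
I2 add r5 <- r2,r3: IF@3 ID@4 stall=2 (RAW on I1.r2 (WB@6)) EX@7 MEM@8 WB@9
I3 sub r4 <- r1,r3: IF@4 ID@7 stall=0 (-) EX@8 MEM@9 WB@10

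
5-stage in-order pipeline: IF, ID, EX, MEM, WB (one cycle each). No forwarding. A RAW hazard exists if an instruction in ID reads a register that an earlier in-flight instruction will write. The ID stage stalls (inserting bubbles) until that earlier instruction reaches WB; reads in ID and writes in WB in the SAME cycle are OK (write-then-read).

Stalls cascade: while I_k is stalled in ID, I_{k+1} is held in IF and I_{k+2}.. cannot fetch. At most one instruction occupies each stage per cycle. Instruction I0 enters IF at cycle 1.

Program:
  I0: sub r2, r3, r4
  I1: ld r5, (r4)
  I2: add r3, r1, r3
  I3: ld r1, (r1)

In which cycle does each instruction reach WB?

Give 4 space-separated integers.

I0 sub r2 <- r3,r4: IF@1 ID@2 stall=0 (-) EX@3 MEM@4 WB@5
I1 ld r5 <- r4: IF@2 ID@3 stall=0 (-) EX@4 MEM@5 WB@6
I2 add r3 <- r1,r3: IF@3 ID@4 stall=0 (-) EX@5 MEM@6 WB@7
I3 ld r1 <- r1: IF@4 ID@5 stall=0 (-) EX@6 MEM@7 WB@8

Answer: 5 6 7 8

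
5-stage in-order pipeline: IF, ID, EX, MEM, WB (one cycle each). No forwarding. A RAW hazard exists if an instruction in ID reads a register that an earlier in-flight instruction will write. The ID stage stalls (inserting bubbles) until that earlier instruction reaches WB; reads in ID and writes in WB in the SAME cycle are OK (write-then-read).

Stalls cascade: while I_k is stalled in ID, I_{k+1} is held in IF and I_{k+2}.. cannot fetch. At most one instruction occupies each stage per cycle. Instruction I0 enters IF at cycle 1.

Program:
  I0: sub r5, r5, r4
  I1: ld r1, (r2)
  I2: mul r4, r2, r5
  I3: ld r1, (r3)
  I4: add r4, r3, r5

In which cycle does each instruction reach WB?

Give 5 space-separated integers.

I0 sub r5 <- r5,r4: IF@1 ID@2 stall=0 (-) EX@3 MEM@4 WB@5
I1 ld r1 <- r2: IF@2 ID@3 stall=0 (-) EX@4 MEM@5 WB@6
I2 mul r4 <- r2,r5: IF@3 ID@4 stall=1 (RAW on I0.r5 (WB@5)) EX@6 MEM@7 WB@8
I3 ld r1 <- r3: IF@4 ID@6 stall=0 (-) EX@7 MEM@8 WB@9
I4 add r4 <- r3,r5: IF@6 ID@7 stall=0 (-) EX@8 MEM@9 WB@10

Answer: 5 6 8 9 10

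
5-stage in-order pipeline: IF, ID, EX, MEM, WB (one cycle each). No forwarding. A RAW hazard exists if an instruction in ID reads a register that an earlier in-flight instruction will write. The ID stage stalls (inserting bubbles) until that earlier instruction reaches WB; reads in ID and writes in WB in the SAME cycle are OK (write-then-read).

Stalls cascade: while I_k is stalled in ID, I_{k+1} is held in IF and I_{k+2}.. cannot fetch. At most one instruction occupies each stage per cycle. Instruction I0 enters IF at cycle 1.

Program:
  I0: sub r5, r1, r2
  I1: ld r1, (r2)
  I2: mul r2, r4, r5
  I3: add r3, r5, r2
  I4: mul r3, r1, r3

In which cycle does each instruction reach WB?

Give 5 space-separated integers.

I0 sub r5 <- r1,r2: IF@1 ID@2 stall=0 (-) EX@3 MEM@4 WB@5
I1 ld r1 <- r2: IF@2 ID@3 stall=0 (-) EX@4 MEM@5 WB@6
I2 mul r2 <- r4,r5: IF@3 ID@4 stall=1 (RAW on I0.r5 (WB@5)) EX@6 MEM@7 WB@8
I3 add r3 <- r5,r2: IF@4 ID@6 stall=2 (RAW on I2.r2 (WB@8)) EX@9 MEM@10 WB@11
I4 mul r3 <- r1,r3: IF@6 ID@9 stall=2 (RAW on I3.r3 (WB@11)) EX@12 MEM@13 WB@14

Answer: 5 6 8 11 14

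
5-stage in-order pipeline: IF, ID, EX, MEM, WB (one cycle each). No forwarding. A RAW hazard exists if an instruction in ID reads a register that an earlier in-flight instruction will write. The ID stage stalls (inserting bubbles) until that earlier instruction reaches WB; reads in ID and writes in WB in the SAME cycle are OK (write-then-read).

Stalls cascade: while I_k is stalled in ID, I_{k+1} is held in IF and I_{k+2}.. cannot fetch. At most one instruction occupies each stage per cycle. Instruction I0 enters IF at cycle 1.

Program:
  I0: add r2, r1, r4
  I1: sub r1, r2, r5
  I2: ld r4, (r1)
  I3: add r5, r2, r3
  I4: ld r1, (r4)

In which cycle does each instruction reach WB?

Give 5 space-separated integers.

Answer: 5 8 11 12 14

Derivation:
I0 add r2 <- r1,r4: IF@1 ID@2 stall=0 (-) EX@3 MEM@4 WB@5
I1 sub r1 <- r2,r5: IF@2 ID@3 stall=2 (RAW on I0.r2 (WB@5)) EX@6 MEM@7 WB@8
I2 ld r4 <- r1: IF@3 ID@6 stall=2 (RAW on I1.r1 (WB@8)) EX@9 MEM@10 WB@11
I3 add r5 <- r2,r3: IF@6 ID@9 stall=0 (-) EX@10 MEM@11 WB@12
I4 ld r1 <- r4: IF@9 ID@10 stall=1 (RAW on I2.r4 (WB@11)) EX@12 MEM@13 WB@14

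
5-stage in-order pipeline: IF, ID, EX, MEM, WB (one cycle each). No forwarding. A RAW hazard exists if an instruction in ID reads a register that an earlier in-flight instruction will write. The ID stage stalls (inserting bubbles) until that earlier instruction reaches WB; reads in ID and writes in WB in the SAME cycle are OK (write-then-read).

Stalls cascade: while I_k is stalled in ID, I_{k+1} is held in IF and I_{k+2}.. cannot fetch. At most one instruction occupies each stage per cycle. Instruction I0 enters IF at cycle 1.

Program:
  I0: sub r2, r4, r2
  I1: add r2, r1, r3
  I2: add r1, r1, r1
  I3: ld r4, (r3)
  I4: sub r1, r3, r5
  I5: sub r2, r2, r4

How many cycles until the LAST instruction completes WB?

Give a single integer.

Answer: 11

Derivation:
I0 sub r2 <- r4,r2: IF@1 ID@2 stall=0 (-) EX@3 MEM@4 WB@5
I1 add r2 <- r1,r3: IF@2 ID@3 stall=0 (-) EX@4 MEM@5 WB@6
I2 add r1 <- r1,r1: IF@3 ID@4 stall=0 (-) EX@5 MEM@6 WB@7
I3 ld r4 <- r3: IF@4 ID@5 stall=0 (-) EX@6 MEM@7 WB@8
I4 sub r1 <- r3,r5: IF@5 ID@6 stall=0 (-) EX@7 MEM@8 WB@9
I5 sub r2 <- r2,r4: IF@6 ID@7 stall=1 (RAW on I3.r4 (WB@8)) EX@9 MEM@10 WB@11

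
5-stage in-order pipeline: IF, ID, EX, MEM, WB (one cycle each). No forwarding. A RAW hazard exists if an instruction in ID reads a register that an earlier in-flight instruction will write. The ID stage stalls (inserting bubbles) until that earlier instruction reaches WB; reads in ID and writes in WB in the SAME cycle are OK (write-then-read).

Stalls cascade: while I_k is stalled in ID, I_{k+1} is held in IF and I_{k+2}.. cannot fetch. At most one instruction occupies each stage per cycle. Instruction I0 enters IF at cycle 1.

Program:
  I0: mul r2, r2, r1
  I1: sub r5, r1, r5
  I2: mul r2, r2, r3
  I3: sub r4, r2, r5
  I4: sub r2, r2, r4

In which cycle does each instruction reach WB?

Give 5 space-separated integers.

I0 mul r2 <- r2,r1: IF@1 ID@2 stall=0 (-) EX@3 MEM@4 WB@5
I1 sub r5 <- r1,r5: IF@2 ID@3 stall=0 (-) EX@4 MEM@5 WB@6
I2 mul r2 <- r2,r3: IF@3 ID@4 stall=1 (RAW on I0.r2 (WB@5)) EX@6 MEM@7 WB@8
I3 sub r4 <- r2,r5: IF@4 ID@6 stall=2 (RAW on I2.r2 (WB@8)) EX@9 MEM@10 WB@11
I4 sub r2 <- r2,r4: IF@6 ID@9 stall=2 (RAW on I3.r4 (WB@11)) EX@12 MEM@13 WB@14

Answer: 5 6 8 11 14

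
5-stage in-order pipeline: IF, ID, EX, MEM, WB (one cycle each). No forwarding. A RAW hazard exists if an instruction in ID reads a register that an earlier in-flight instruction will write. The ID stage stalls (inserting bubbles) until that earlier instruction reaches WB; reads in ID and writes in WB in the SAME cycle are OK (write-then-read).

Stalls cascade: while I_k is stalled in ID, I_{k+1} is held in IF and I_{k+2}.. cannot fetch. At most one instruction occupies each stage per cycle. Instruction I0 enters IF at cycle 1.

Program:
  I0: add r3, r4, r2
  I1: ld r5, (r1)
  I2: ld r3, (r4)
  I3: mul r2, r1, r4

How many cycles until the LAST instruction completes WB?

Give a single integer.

I0 add r3 <- r4,r2: IF@1 ID@2 stall=0 (-) EX@3 MEM@4 WB@5
I1 ld r5 <- r1: IF@2 ID@3 stall=0 (-) EX@4 MEM@5 WB@6
I2 ld r3 <- r4: IF@3 ID@4 stall=0 (-) EX@5 MEM@6 WB@7
I3 mul r2 <- r1,r4: IF@4 ID@5 stall=0 (-) EX@6 MEM@7 WB@8

Answer: 8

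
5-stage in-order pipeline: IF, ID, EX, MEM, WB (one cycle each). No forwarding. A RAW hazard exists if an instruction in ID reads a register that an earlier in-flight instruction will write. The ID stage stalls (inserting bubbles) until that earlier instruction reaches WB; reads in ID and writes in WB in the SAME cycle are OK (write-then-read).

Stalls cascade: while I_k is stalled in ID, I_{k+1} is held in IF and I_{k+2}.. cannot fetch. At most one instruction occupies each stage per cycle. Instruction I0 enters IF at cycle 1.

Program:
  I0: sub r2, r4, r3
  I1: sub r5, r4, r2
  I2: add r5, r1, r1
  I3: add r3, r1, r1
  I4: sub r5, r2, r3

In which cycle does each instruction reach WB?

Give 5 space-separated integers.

Answer: 5 8 9 10 13

Derivation:
I0 sub r2 <- r4,r3: IF@1 ID@2 stall=0 (-) EX@3 MEM@4 WB@5
I1 sub r5 <- r4,r2: IF@2 ID@3 stall=2 (RAW on I0.r2 (WB@5)) EX@6 MEM@7 WB@8
I2 add r5 <- r1,r1: IF@3 ID@6 stall=0 (-) EX@7 MEM@8 WB@9
I3 add r3 <- r1,r1: IF@6 ID@7 stall=0 (-) EX@8 MEM@9 WB@10
I4 sub r5 <- r2,r3: IF@7 ID@8 stall=2 (RAW on I3.r3 (WB@10)) EX@11 MEM@12 WB@13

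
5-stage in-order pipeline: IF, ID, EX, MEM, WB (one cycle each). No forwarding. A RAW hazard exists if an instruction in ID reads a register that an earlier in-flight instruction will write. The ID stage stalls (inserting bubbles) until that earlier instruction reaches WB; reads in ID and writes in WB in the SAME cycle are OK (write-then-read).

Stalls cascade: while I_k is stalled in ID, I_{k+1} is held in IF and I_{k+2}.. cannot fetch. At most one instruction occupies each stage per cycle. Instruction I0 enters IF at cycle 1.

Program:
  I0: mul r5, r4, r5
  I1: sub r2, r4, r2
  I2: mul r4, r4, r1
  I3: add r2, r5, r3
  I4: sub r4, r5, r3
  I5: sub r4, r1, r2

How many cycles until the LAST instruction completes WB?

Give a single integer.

Answer: 11

Derivation:
I0 mul r5 <- r4,r5: IF@1 ID@2 stall=0 (-) EX@3 MEM@4 WB@5
I1 sub r2 <- r4,r2: IF@2 ID@3 stall=0 (-) EX@4 MEM@5 WB@6
I2 mul r4 <- r4,r1: IF@3 ID@4 stall=0 (-) EX@5 MEM@6 WB@7
I3 add r2 <- r5,r3: IF@4 ID@5 stall=0 (-) EX@6 MEM@7 WB@8
I4 sub r4 <- r5,r3: IF@5 ID@6 stall=0 (-) EX@7 MEM@8 WB@9
I5 sub r4 <- r1,r2: IF@6 ID@7 stall=1 (RAW on I3.r2 (WB@8)) EX@9 MEM@10 WB@11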